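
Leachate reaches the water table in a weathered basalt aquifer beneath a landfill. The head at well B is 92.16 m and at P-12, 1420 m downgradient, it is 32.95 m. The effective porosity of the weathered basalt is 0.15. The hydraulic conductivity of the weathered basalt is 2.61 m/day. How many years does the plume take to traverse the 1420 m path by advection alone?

5.36

Hydraulic gradient i = (92.16 − 32.95) / 1420 = 59.21 / 1420 = 0.04170.
Darcy flux q = K · i = 2.610 × 0.04170 = 0.1088 m/day.
Seepage velocity v = q / n_e = 0.1088 / 0.15 = 0.7255 m/day.
Travel time t = L / v = 1420 / 0.7255 = 1957 days = 5.358 years.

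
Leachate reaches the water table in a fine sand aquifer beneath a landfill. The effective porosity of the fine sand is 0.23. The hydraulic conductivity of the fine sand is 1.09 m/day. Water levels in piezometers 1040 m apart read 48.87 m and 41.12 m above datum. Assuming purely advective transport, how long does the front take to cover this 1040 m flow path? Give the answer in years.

Hydraulic gradient i = (48.87 − 41.12) / 1040 = 7.75 / 1040 = 0.007452.
Darcy flux q = K · i = 1.090 × 0.007452 = 0.008123 m/day.
Seepage velocity v = q / n_e = 0.008123 / 0.23 = 0.03532 m/day.
Travel time t = L / v = 1040 / 0.03532 = 29449 days = 80.63 years.

80.6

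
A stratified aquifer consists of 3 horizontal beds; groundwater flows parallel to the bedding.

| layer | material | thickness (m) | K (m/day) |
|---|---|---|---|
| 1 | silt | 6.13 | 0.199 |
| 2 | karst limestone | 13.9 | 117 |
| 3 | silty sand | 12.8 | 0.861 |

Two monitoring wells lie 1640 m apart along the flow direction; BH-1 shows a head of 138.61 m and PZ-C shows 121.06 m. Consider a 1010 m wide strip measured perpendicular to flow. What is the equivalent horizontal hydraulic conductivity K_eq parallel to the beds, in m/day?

49.9

Flow is parallel to layering, so each bed carries its own Darcy discharge and the transmissivities add.
Σ(K_i·b_i) = 0.199×6.13 + 117×13.9 + 0.861×12.8 = 1639 m²/day.
Total thickness b = 32.83 m, so K_eq = Σ(K_i·b_i)/b = 49.91 m/day.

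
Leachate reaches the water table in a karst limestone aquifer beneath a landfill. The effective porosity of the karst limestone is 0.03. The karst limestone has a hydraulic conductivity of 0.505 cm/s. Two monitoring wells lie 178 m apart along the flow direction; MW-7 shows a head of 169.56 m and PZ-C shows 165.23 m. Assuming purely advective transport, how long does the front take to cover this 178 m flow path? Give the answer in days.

0.503

Convert K: 0.505 cm/s × 864 = 436.3 m/day.
Hydraulic gradient i = (169.56 − 165.23) / 178 = 4.33 / 178 = 0.02433.
Darcy flux q = K · i = 436.3 × 0.02433 = 10.61 m/day.
Seepage velocity v = q / n_e = 10.61 / 0.03 = 353.8 m/day.
Travel time t = L / v = 178 / 353.8 = 0.5031 days.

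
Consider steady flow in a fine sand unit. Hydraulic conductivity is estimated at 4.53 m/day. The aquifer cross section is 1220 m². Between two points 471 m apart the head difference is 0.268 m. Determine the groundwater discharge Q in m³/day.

Hydraulic gradient i = Δh / L = 0.268 / 471 = 0.0005690.
Darcy's law: Q = K · A · i = 4.530 × 1220 × 0.0005690 = 3.145 m³/day.

3.14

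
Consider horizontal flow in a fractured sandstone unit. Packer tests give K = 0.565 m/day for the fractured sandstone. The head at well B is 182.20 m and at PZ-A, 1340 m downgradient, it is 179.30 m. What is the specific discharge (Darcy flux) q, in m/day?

Hydraulic gradient i = (182.20 − 179.30) / 1340 = 2.9 / 1340 = 0.002164.
Specific discharge q = K · i = 0.5650 × 0.002164 = 0.001223 m/day.

0.00122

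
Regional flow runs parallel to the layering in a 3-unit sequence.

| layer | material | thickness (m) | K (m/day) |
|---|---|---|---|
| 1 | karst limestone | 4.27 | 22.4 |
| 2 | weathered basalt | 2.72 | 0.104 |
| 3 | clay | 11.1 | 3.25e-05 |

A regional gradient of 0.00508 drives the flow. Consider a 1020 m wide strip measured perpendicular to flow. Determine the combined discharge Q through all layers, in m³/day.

Flow is parallel to layering, so each bed carries its own Darcy discharge and the transmissivities add.
Σ(K_i·b_i) = 22.4×4.27 + 0.104×2.72 + 3.25e-05×11.1 = 95.93 m²/day.
Hydraulic gradient i = 0.00508.
Q = Σ(K_i·b_i) · W · i = 95.93 × 1020 × 0.005080 = 497.1 m³/day.

497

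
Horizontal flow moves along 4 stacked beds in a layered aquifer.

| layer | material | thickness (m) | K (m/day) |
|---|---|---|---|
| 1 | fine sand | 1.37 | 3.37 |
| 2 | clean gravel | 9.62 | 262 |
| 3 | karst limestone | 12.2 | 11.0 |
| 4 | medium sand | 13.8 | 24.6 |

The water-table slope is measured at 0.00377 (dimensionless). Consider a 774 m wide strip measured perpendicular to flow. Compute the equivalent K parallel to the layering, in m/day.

81.1

Flow is parallel to layering, so each bed carries its own Darcy discharge and the transmissivities add.
Σ(K_i·b_i) = 3.37×1.37 + 262×9.62 + 11.0×12.2 + 24.6×13.8 = 2999 m²/day.
Total thickness b = 36.99 m, so K_eq = Σ(K_i·b_i)/b = 81.07 m/day.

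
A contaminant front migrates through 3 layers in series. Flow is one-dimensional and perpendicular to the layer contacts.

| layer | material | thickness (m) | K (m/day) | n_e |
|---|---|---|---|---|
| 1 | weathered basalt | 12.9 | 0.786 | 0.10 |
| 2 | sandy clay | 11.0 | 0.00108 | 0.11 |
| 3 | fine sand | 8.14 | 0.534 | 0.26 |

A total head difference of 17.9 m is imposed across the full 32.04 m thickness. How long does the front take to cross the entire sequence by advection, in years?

7.21

With flow normal to the layers, continuity requires the same specific discharge q through every layer.
Σ(b_i/K_i) = 12.9/0.786 + 11.0/0.00108 + 8.14/0.534 = 10217 d.
q = Δh / Σ(b_i/K_i) = 17.9 / 10217 = 0.001752 m/day.
In each layer the seepage velocity is v_i = q/n_i, so the layer transit time is t_i = b_i·n_i / q:
  layer 1 (weathered basalt): t_1 = 12.9 × 0.10 / 0.001752 = 736.3 d
  layer 2 (sandy clay): t_2 = 11.0 × 0.11 / 0.001752 = 690.6 d
  layer 3 (fine sand): t_3 = 8.14 × 0.26 / 0.001752 = 1208 d
Total t = Σ t_i = 2635 days = 7.214 years.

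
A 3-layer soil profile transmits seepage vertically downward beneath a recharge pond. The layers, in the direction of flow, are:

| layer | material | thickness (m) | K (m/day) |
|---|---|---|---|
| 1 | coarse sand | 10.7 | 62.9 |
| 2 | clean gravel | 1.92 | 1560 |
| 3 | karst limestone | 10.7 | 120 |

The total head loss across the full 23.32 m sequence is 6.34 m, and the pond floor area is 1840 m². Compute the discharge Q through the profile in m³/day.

Flow is perpendicular to layering, so the layers act in series and the equivalent K is the thickness-weighted harmonic mean.
Total thickness L = 10.7 + 1.92 + 10.7 = 23.32 m.
Σ(b_i/K_i) = 10.7/62.9 + 1.92/1560 + 10.7/120 = 0.2605 d.
K_eq = L / Σ(b_i/K_i) = 23.32 / 0.2605 = 89.52 m/day.
Q = K_eq · A · (Δh/L) = 89.52 × 1840 × (6.34/23.32) = 44780 m³/day.

44800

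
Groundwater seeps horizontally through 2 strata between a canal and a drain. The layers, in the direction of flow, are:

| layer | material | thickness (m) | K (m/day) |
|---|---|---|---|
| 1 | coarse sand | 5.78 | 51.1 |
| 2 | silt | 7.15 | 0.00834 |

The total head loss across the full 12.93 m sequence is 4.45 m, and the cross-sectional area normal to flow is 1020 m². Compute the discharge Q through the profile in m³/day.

5.29

Flow is perpendicular to layering, so the layers act in series and the equivalent K is the thickness-weighted harmonic mean.
Total thickness L = 5.78 + 7.15 = 12.93 m.
Σ(b_i/K_i) = 5.78/51.1 + 7.15/0.00834 = 857.4 d.
K_eq = L / Σ(b_i/K_i) = 12.93 / 857.4 = 0.01508 m/day.
Q = K_eq · A · (Δh/L) = 0.01508 × 1020 × (4.45/12.93) = 5.294 m³/day.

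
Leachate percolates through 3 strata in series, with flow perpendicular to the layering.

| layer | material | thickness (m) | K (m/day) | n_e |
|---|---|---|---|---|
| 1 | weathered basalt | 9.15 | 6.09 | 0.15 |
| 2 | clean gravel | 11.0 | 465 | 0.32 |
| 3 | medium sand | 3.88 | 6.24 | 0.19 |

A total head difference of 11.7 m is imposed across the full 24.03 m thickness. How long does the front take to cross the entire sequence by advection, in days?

With flow normal to the layers, continuity requires the same specific discharge q through every layer.
Σ(b_i/K_i) = 9.15/6.09 + 11.0/465 + 3.88/6.24 = 2.148 d.
q = Δh / Σ(b_i/K_i) = 11.7 / 2.148 = 5.447 m/day.
In each layer the seepage velocity is v_i = q/n_i, so the layer transit time is t_i = b_i·n_i / q:
  layer 1 (weathered basalt): t_1 = 9.15 × 0.15 / 5.447 = 0.2520 d
  layer 2 (clean gravel): t_2 = 11.0 × 0.32 / 5.447 = 0.6462 d
  layer 3 (medium sand): t_3 = 3.88 × 0.19 / 5.447 = 0.1353 d
Total t = Σ t_i = 1.034 days.

1.03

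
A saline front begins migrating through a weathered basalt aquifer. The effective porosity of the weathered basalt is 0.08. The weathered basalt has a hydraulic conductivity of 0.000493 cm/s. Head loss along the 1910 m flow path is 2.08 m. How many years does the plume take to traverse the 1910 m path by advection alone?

Convert K: 0.000493 cm/s × 864 = 0.4260 m/day.
Hydraulic gradient i = Δh / L = 2.08 / 1910 = 0.001089.
Darcy flux q = K · i = 0.4260 × 0.001089 = 0.0004639 m/day.
Seepage velocity v = q / n_e = 0.0004639 / 0.08 = 0.005798 m/day.
Travel time t = L / v = 1910 / 0.005798 = 3.294e+05 days = 901.9 years.

902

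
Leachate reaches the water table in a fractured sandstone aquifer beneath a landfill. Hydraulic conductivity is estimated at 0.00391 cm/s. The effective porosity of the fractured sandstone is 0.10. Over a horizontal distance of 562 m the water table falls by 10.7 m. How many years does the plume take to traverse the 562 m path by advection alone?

Convert K: 0.00391 cm/s × 864 = 3.378 m/day.
Hydraulic gradient i = Δh / L = 10.7 / 562 = 0.01904.
Darcy flux q = K · i = 3.378 × 0.01904 = 0.06432 m/day.
Seepage velocity v = q / n_e = 0.06432 / 0.10 = 0.6432 m/day.
Travel time t = L / v = 562 / 0.6432 = 873.8 days = 2.392 years.

2.39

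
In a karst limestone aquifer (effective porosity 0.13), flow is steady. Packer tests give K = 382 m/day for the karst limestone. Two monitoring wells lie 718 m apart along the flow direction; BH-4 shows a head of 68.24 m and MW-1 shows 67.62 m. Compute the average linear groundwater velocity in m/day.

Hydraulic gradient i = (68.24 − 67.62) / 718 = 0.62 / 718 = 0.0008635.
Darcy flux q = K · i = 382.0 × 0.0008635 = 0.3299 m/day.
Seepage velocity v = q / n_e = 0.3299 / 0.13 = 2.537 m/day.

2.54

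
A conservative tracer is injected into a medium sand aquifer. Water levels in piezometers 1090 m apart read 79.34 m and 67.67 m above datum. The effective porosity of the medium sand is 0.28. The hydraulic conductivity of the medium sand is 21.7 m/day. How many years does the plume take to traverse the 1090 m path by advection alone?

3.60

Hydraulic gradient i = (79.34 − 67.67) / 1090 = 11.67 / 1090 = 0.01071.
Darcy flux q = K · i = 21.70 × 0.01071 = 0.2323 m/day.
Seepage velocity v = q / n_e = 0.2323 / 0.28 = 0.8297 m/day.
Travel time t = L / v = 1090 / 0.8297 = 1314 days = 3.597 years.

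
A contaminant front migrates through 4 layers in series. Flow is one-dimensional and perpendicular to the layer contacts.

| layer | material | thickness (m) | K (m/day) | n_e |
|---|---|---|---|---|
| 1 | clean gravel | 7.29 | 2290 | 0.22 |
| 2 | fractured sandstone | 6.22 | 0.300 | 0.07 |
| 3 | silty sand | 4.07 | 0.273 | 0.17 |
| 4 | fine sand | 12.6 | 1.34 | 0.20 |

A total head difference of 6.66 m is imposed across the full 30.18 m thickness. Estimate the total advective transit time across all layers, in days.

With flow normal to the layers, continuity requires the same specific discharge q through every layer.
Σ(b_i/K_i) = 7.29/2290 + 6.22/0.300 + 4.07/0.273 + 12.6/1.34 = 45.05 d.
q = Δh / Σ(b_i/K_i) = 6.66 / 45.05 = 0.1478 m/day.
In each layer the seepage velocity is v_i = q/n_i, so the layer transit time is t_i = b_i·n_i / q:
  layer 1 (clean gravel): t_1 = 7.29 × 0.22 / 0.1478 = 10.85 d
  layer 2 (fractured sandstone): t_2 = 6.22 × 0.07 / 0.1478 = 2.945 d
  layer 3 (silty sand): t_3 = 4.07 × 0.17 / 0.1478 = 4.680 d
  layer 4 (fine sand): t_4 = 12.6 × 0.20 / 0.1478 = 17.05 d
Total t = Σ t_i = 35.52 days.

35.5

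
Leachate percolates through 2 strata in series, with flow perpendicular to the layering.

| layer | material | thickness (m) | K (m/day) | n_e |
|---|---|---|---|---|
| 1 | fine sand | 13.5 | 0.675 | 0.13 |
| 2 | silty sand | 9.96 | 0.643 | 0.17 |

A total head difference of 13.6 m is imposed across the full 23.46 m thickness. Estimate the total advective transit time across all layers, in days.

9.00

With flow normal to the layers, continuity requires the same specific discharge q through every layer.
Σ(b_i/K_i) = 13.5/0.675 + 9.96/0.643 = 35.49 d.
q = Δh / Σ(b_i/K_i) = 13.6 / 35.49 = 0.3832 m/day.
In each layer the seepage velocity is v_i = q/n_i, so the layer transit time is t_i = b_i·n_i / q:
  layer 1 (fine sand): t_1 = 13.5 × 0.13 / 0.3832 = 4.580 d
  layer 2 (silty sand): t_2 = 9.96 × 0.17 / 0.3832 = 4.418 d
Total t = Σ t_i = 8.998 days.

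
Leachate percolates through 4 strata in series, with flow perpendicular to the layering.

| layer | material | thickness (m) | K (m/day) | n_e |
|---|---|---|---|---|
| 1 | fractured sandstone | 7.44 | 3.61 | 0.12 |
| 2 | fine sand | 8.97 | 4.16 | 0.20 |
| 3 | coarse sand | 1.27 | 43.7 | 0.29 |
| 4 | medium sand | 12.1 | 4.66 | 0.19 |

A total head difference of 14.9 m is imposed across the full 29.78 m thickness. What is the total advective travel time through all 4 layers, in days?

With flow normal to the layers, continuity requires the same specific discharge q through every layer.
Σ(b_i/K_i) = 7.44/3.61 + 8.97/4.16 + 1.27/43.7 + 12.1/4.66 = 6.843 d.
q = Δh / Σ(b_i/K_i) = 14.9 / 6.843 = 2.177 m/day.
In each layer the seepage velocity is v_i = q/n_i, so the layer transit time is t_i = b_i·n_i / q:
  layer 1 (fractured sandstone): t_1 = 7.44 × 0.12 / 2.177 = 0.4100 d
  layer 2 (fine sand): t_2 = 8.97 × 0.20 / 2.177 = 0.8239 d
  layer 3 (coarse sand): t_3 = 1.27 × 0.29 / 2.177 = 0.1691 d
  layer 4 (medium sand): t_4 = 12.1 × 0.19 / 2.177 = 1.056 d
Total t = Σ t_i = 2.459 days.

2.46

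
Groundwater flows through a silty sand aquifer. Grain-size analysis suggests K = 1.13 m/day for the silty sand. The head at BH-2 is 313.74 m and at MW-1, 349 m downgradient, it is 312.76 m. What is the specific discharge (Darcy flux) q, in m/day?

0.00317

Hydraulic gradient i = (313.74 − 312.76) / 349 = 0.98 / 349 = 0.002808.
Specific discharge q = K · i = 1.130 × 0.002808 = 0.003173 m/day.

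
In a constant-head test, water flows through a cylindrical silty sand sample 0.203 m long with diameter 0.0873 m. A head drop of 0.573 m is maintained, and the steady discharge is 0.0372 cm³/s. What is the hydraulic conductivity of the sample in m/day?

0.190

Cross-sectional area A = π·(d/2)² = π × (0.0873/2)² = 0.005986 m².
Convert discharge: 0.0372 cm³/s = 3.720e-08 m³/s.
Darcy's law rearranged: K = Q·L / (A·Δh) = 3.720e-08 × 0.203 / (0.005986 × 0.573) = 2.202e-06 m/s = 0.1902 m/day.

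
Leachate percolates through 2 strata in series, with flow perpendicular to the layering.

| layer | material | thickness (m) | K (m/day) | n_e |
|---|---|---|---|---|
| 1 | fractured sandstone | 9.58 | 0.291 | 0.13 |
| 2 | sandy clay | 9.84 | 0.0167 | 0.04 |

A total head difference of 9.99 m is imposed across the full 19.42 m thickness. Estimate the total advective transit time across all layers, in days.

With flow normal to the layers, continuity requires the same specific discharge q through every layer.
Σ(b_i/K_i) = 9.58/0.291 + 9.84/0.0167 = 622.1 d.
q = Δh / Σ(b_i/K_i) = 9.99 / 622.1 = 0.01606 m/day.
In each layer the seepage velocity is v_i = q/n_i, so the layer transit time is t_i = b_i·n_i / q:
  layer 1 (fractured sandstone): t_1 = 9.58 × 0.13 / 0.01606 = 77.56 d
  layer 2 (sandy clay): t_2 = 9.84 × 0.04 / 0.01606 = 24.51 d
Total t = Σ t_i = 102.1 days.

102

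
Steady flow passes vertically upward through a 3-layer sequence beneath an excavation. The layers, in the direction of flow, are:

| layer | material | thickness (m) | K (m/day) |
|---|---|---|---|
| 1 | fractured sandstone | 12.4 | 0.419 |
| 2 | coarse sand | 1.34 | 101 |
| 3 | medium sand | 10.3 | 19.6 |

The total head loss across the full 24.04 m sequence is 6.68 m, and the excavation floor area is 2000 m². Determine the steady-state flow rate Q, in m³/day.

Flow is perpendicular to layering, so the layers act in series and the equivalent K is the thickness-weighted harmonic mean.
Total thickness L = 12.4 + 1.34 + 10.3 = 24.04 m.
Σ(b_i/K_i) = 12.4/0.419 + 1.34/101 + 10.3/19.6 = 30.13 d.
K_eq = L / Σ(b_i/K_i) = 24.04 / 30.13 = 0.7978 m/day.
Q = K_eq · A · (Δh/L) = 0.7978 × 2000 × (6.68/24.04) = 443.4 m³/day.

443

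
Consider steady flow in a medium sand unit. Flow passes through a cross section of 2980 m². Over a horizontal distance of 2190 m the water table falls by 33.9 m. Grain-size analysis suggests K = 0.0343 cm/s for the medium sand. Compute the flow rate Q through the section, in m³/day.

Convert K: 0.0343 cm/s × 864 = 29.64 m/day.
Hydraulic gradient i = Δh / L = 33.9 / 2190 = 0.01548.
Darcy's law: Q = K · A · i = 29.64 × 2980 × 0.01548 = 1367 m³/day.

1370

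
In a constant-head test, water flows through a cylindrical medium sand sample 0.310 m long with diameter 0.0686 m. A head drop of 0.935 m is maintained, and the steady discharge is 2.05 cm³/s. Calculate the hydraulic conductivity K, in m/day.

Cross-sectional area A = π·(d/2)² = π × (0.0686/2)² = 0.003696 m².
Convert discharge: 2.05 cm³/s = 2.050e-06 m³/s.
Darcy's law rearranged: K = Q·L / (A·Δh) = 2.050e-06 × 0.310 / (0.003696 × 0.935) = 0.0001839 m/s = 15.89 m/day.

15.9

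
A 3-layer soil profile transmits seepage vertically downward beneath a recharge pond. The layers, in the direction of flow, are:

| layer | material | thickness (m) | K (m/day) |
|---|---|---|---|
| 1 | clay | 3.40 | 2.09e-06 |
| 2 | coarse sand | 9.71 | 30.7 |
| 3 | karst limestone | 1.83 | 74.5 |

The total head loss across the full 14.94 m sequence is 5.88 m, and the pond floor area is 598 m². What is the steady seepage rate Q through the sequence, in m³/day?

Flow is perpendicular to layering, so the layers act in series and the equivalent K is the thickness-weighted harmonic mean.
Total thickness L = 3.40 + 9.71 + 1.83 = 14.94 m.
Σ(b_i/K_i) = 3.40/2.09e-06 + 9.71/30.7 + 1.83/74.5 = 1.627e+06 d.
K_eq = L / Σ(b_i/K_i) = 14.94 / 1.627e+06 = 9.184e-06 m/day.
Q = K_eq · A · (Δh/L) = 9.184e-06 × 598 × (5.88/14.94) = 0.002161 m³/day.

0.00216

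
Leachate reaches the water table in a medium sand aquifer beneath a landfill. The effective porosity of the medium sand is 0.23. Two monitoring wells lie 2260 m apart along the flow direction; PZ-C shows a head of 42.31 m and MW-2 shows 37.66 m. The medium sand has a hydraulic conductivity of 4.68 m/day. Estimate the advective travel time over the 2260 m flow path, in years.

Hydraulic gradient i = (42.31 − 37.66) / 2260 = 4.65 / 2260 = 0.002058.
Darcy flux q = K · i = 4.680 × 0.002058 = 0.009629 m/day.
Seepage velocity v = q / n_e = 0.009629 / 0.23 = 0.04187 m/day.
Travel time t = L / v = 2260 / 0.04187 = 53982 days = 147.8 years.

148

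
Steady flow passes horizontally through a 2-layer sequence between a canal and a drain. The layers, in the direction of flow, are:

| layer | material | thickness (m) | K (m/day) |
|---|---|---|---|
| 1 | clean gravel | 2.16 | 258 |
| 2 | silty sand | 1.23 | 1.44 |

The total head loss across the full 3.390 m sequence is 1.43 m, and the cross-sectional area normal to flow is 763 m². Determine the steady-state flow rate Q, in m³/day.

Flow is perpendicular to layering, so the layers act in series and the equivalent K is the thickness-weighted harmonic mean.
Total thickness L = 2.16 + 1.23 = 3.390 m.
Σ(b_i/K_i) = 2.16/258 + 1.23/1.44 = 0.8625 d.
K_eq = L / Σ(b_i/K_i) = 3.390 / 0.8625 = 3.930 m/day.
Q = K_eq · A · (Δh/L) = 3.930 × 763 × (1.43/3.390) = 1265 m³/day.

1260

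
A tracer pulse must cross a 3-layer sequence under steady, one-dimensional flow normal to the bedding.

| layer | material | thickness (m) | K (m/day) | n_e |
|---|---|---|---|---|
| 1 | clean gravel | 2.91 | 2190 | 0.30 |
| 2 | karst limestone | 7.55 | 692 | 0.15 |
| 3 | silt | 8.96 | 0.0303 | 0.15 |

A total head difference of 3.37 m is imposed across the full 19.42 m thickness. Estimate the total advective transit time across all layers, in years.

0.805

With flow normal to the layers, continuity requires the same specific discharge q through every layer.
Σ(b_i/K_i) = 2.91/2190 + 7.55/692 + 8.96/0.0303 = 295.7 d.
q = Δh / Σ(b_i/K_i) = 3.37 / 295.7 = 0.01140 m/day.
In each layer the seepage velocity is v_i = q/n_i, so the layer transit time is t_i = b_i·n_i / q:
  layer 1 (clean gravel): t_1 = 2.91 × 0.30 / 0.01140 = 76.61 d
  layer 2 (karst limestone): t_2 = 7.55 × 0.15 / 0.01140 = 99.38 d
  layer 3 (silt): t_3 = 8.96 × 0.15 / 0.01140 = 117.9 d
Total t = Σ t_i = 293.9 days = 0.8047 years.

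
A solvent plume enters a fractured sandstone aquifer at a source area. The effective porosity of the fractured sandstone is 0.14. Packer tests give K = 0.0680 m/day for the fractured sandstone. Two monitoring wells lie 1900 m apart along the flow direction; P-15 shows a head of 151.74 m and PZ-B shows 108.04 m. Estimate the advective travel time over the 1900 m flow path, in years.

Hydraulic gradient i = (151.74 − 108.04) / 1900 = 43.7 / 1900 = 0.02300.
Darcy flux q = K · i = 0.06800 × 0.02300 = 0.001564 m/day.
Seepage velocity v = q / n_e = 0.001564 / 0.14 = 0.01117 m/day.
Travel time t = L / v = 1900 / 0.01117 = 1.701e+05 days = 465.6 years.

466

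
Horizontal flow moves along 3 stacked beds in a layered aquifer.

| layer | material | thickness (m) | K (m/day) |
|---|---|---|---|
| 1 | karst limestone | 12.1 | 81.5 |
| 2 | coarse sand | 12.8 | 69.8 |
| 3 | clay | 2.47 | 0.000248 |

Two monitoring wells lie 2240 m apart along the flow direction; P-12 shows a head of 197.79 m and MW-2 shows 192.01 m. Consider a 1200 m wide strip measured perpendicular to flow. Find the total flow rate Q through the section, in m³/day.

5820

Flow is parallel to layering, so each bed carries its own Darcy discharge and the transmissivities add.
Σ(K_i·b_i) = 81.5×12.1 + 69.8×12.8 + 0.000248×2.47 = 1880 m²/day.
Hydraulic gradient i = (197.79 − 192.01) / 2240 = 5.78 / 2240 = 0.002580.
Q = Σ(K_i·b_i) · W · i = 1880 × 1200 × 0.002580 = 5820 m³/day.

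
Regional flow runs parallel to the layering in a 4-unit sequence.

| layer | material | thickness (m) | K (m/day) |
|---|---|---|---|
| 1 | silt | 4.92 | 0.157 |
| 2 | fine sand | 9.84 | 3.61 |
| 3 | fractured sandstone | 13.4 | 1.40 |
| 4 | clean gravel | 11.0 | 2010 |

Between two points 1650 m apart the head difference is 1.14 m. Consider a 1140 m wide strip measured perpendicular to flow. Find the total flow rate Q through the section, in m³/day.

Flow is parallel to layering, so each bed carries its own Darcy discharge and the transmissivities add.
Σ(K_i·b_i) = 0.157×4.92 + 3.61×9.84 + 1.40×13.4 + 2010×11.0 = 22165 m²/day.
Hydraulic gradient i = Δh / L = 1.14 / 1650 = 0.0006909.
Q = Σ(K_i·b_i) · W · i = 22165 × 1140 × 0.0006909 = 17458 m³/day.

17500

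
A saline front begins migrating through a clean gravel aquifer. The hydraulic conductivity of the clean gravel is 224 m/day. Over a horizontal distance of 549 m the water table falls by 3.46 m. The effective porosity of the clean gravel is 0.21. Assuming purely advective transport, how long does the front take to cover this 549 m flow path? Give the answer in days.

Hydraulic gradient i = Δh / L = 3.46 / 549 = 0.006302.
Darcy flux q = K · i = 224.0 × 0.006302 = 1.412 m/day.
Seepage velocity v = q / n_e = 1.412 / 0.21 = 6.723 m/day.
Travel time t = L / v = 549 / 6.723 = 81.67 days.

81.7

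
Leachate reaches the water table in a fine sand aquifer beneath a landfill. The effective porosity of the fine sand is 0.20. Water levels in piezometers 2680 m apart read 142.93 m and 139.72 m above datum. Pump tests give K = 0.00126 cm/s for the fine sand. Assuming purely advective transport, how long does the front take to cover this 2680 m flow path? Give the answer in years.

Convert K: 0.00126 cm/s × 864 = 1.089 m/day.
Hydraulic gradient i = (142.93 − 139.72) / 2680 = 3.21 / 2680 = 0.001198.
Darcy flux q = K · i = 1.089 × 0.001198 = 0.001304 m/day.
Seepage velocity v = q / n_e = 0.001304 / 0.20 = 0.006520 m/day.
Travel time t = L / v = 2680 / 0.006520 = 4.111e+05 days = 1125 years.

1130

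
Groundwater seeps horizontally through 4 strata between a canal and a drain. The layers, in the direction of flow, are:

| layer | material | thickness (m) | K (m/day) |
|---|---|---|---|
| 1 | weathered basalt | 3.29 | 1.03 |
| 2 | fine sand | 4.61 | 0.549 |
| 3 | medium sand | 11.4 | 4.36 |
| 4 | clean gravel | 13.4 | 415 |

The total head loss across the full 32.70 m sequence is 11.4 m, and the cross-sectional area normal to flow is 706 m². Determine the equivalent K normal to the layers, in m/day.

Flow is perpendicular to layering, so the layers act in series and the equivalent K is the thickness-weighted harmonic mean.
Total thickness L = 3.29 + 4.61 + 11.4 + 13.4 = 32.70 m.
Σ(b_i/K_i) = 3.29/1.03 + 4.61/0.549 + 11.4/4.36 + 13.4/415 = 14.24 d.
K_eq = L / Σ(b_i/K_i) = 32.70 / 14.24 = 2.297 m/day.

2.30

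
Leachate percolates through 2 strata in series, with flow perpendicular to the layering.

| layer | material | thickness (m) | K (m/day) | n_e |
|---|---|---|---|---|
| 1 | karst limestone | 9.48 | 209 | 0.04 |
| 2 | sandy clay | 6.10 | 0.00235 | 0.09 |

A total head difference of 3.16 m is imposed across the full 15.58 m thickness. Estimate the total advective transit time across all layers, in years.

With flow normal to the layers, continuity requires the same specific discharge q through every layer.
Σ(b_i/K_i) = 9.48/209 + 6.10/0.00235 = 2596 d.
q = Δh / Σ(b_i/K_i) = 3.16 / 2596 = 0.001217 m/day.
In each layer the seepage velocity is v_i = q/n_i, so the layer transit time is t_i = b_i·n_i / q:
  layer 1 (karst limestone): t_1 = 9.48 × 0.04 / 0.001217 = 311.5 d
  layer 2 (sandy clay): t_2 = 6.10 × 0.09 / 0.001217 = 451.0 d
Total t = Σ t_i = 762.5 days = 2.088 years.

2.09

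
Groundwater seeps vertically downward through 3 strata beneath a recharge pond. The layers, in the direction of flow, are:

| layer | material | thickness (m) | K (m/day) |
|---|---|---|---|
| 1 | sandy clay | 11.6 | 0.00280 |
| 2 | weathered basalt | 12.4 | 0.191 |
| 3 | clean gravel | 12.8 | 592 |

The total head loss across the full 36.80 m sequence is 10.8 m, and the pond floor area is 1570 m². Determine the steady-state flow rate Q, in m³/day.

4.03

Flow is perpendicular to layering, so the layers act in series and the equivalent K is the thickness-weighted harmonic mean.
Total thickness L = 11.6 + 12.4 + 12.8 = 36.80 m.
Σ(b_i/K_i) = 11.6/0.00280 + 12.4/0.191 + 12.8/592 = 4208 d.
K_eq = L / Σ(b_i/K_i) = 36.80 / 4208 = 0.008746 m/day.
Q = K_eq · A · (Δh/L) = 0.008746 × 1570 × (10.8/36.80) = 4.030 m³/day.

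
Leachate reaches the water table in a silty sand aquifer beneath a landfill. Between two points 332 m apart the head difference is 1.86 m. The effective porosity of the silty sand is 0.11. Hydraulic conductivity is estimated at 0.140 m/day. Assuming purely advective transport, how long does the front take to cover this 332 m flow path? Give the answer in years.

Hydraulic gradient i = Δh / L = 1.86 / 332 = 0.005602.
Darcy flux q = K · i = 0.1400 × 0.005602 = 0.0007843 m/day.
Seepage velocity v = q / n_e = 0.0007843 / 0.11 = 0.007130 m/day.
Travel time t = L / v = 332 / 0.007130 = 46562 days = 127.5 years.

127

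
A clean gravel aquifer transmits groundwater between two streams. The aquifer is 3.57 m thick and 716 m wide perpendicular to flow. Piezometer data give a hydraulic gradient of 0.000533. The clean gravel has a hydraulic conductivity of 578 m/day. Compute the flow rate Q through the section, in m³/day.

787

Cross-sectional area A = 716 × 3.57 = 2556 m².
Hydraulic gradient i = 0.000533.
Darcy's law: Q = K · A · i = 578.0 × 2556 × 0.0005330 = 787.5 m³/day.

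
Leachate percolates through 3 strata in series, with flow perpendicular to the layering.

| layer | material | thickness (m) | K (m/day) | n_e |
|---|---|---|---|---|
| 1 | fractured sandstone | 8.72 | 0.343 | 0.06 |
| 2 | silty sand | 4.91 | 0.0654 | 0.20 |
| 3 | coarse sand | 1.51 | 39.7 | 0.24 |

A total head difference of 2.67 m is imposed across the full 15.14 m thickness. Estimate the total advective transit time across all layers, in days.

With flow normal to the layers, continuity requires the same specific discharge q through every layer.
Σ(b_i/K_i) = 8.72/0.343 + 4.91/0.0654 + 1.51/39.7 = 100.5 d.
q = Δh / Σ(b_i/K_i) = 2.67 / 100.5 = 0.02656 m/day.
In each layer the seepage velocity is v_i = q/n_i, so the layer transit time is t_i = b_i·n_i / q:
  layer 1 (fractured sandstone): t_1 = 8.72 × 0.06 / 0.02656 = 19.70 d
  layer 2 (silty sand): t_2 = 4.91 × 0.20 / 0.02656 = 36.98 d
  layer 3 (coarse sand): t_3 = 1.51 × 0.24 / 0.02656 = 13.65 d
Total t = Σ t_i = 70.32 days.

70.3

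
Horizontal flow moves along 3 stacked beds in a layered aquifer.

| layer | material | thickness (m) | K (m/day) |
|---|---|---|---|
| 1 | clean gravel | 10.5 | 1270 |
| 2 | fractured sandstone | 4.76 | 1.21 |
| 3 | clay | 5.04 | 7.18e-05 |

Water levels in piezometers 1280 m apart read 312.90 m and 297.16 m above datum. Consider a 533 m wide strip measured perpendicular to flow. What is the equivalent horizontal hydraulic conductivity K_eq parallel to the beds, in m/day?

Flow is parallel to layering, so each bed carries its own Darcy discharge and the transmissivities add.
Σ(K_i·b_i) = 1270×10.5 + 1.21×4.76 + 7.18e-05×5.04 = 13341 m²/day.
Total thickness b = 20.30 m, so K_eq = Σ(K_i·b_i)/b = 657.2 m/day.

657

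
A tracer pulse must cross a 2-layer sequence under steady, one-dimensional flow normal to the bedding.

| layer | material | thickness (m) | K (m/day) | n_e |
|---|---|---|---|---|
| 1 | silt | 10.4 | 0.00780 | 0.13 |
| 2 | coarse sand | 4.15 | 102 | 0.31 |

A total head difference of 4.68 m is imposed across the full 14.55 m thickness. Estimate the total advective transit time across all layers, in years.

2.06

With flow normal to the layers, continuity requires the same specific discharge q through every layer.
Σ(b_i/K_i) = 10.4/0.00780 + 4.15/102 = 1333 d.
q = Δh / Σ(b_i/K_i) = 4.68 / 1333 = 0.003510 m/day.
In each layer the seepage velocity is v_i = q/n_i, so the layer transit time is t_i = b_i·n_i / q:
  layer 1 (silt): t_1 = 10.4 × 0.13 / 0.003510 = 385.2 d
  layer 2 (coarse sand): t_2 = 4.15 × 0.31 / 0.003510 = 366.5 d
Total t = Σ t_i = 751.7 days = 2.058 years.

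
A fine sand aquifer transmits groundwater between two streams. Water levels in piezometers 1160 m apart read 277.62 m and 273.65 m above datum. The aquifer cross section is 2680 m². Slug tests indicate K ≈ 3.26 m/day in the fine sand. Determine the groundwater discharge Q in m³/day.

Hydraulic gradient i = (277.62 − 273.65) / 1160 = 3.97 / 1160 = 0.003422.
Darcy's law: Q = K · A · i = 3.260 × 2680 × 0.003422 = 29.90 m³/day.

29.9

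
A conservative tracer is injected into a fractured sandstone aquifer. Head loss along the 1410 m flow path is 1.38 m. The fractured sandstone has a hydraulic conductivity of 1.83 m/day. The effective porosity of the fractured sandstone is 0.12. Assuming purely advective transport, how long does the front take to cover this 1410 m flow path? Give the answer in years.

Hydraulic gradient i = Δh / L = 1.38 / 1410 = 0.0009787.
Darcy flux q = K · i = 1.830 × 0.0009787 = 0.001791 m/day.
Seepage velocity v = q / n_e = 0.001791 / 0.12 = 0.01493 m/day.
Travel time t = L / v = 1410 / 0.01493 = 94469 days = 258.6 years.

259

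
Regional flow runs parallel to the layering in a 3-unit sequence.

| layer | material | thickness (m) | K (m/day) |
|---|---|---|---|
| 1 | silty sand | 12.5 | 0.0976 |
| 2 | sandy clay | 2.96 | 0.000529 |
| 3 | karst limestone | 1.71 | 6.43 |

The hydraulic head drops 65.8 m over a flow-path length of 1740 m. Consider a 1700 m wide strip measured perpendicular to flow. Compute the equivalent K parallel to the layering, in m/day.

Flow is parallel to layering, so each bed carries its own Darcy discharge and the transmissivities add.
Σ(K_i·b_i) = 0.0976×12.5 + 0.000529×2.96 + 6.43×1.71 = 12.22 m²/day.
Total thickness b = 17.17 m, so K_eq = Σ(K_i·b_i)/b = 0.7115 m/day.

0.712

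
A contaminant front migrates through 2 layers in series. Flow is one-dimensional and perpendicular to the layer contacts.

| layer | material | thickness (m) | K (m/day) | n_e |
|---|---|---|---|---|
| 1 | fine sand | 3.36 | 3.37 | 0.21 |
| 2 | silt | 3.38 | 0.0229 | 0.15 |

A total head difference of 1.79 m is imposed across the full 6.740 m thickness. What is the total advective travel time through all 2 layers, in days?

101

With flow normal to the layers, continuity requires the same specific discharge q through every layer.
Σ(b_i/K_i) = 3.36/3.37 + 3.38/0.0229 = 148.6 d.
q = Δh / Σ(b_i/K_i) = 1.79 / 148.6 = 0.01205 m/day.
In each layer the seepage velocity is v_i = q/n_i, so the layer transit time is t_i = b_i·n_i / q:
  layer 1 (fine sand): t_1 = 3.36 × 0.21 / 0.01205 = 58.57 d
  layer 2 (silt): t_2 = 3.38 × 0.15 / 0.01205 = 42.09 d
Total t = Σ t_i = 100.7 days.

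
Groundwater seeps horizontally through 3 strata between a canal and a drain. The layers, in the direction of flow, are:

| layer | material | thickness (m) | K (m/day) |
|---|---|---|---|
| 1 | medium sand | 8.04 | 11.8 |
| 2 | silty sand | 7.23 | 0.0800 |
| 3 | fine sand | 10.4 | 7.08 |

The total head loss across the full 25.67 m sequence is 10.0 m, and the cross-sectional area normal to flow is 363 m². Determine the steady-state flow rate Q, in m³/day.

39.2

Flow is perpendicular to layering, so the layers act in series and the equivalent K is the thickness-weighted harmonic mean.
Total thickness L = 8.04 + 7.23 + 10.4 = 25.67 m.
Σ(b_i/K_i) = 8.04/11.8 + 7.23/0.0800 + 10.4/7.08 = 92.53 d.
K_eq = L / Σ(b_i/K_i) = 25.67 / 92.53 = 0.2774 m/day.
Q = K_eq · A · (Δh/L) = 0.2774 × 363 × (10.0/25.67) = 39.23 m³/day.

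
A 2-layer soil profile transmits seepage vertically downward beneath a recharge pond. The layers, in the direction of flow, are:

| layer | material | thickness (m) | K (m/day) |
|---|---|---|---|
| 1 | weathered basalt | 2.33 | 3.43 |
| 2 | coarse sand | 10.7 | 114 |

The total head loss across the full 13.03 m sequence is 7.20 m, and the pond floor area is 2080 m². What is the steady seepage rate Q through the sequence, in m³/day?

19400

Flow is perpendicular to layering, so the layers act in series and the equivalent K is the thickness-weighted harmonic mean.
Total thickness L = 2.33 + 10.7 = 13.03 m.
Σ(b_i/K_i) = 2.33/3.43 + 10.7/114 = 0.7732 d.
K_eq = L / Σ(b_i/K_i) = 13.03 / 0.7732 = 16.85 m/day.
Q = K_eq · A · (Δh/L) = 16.85 × 2080 × (7.20/13.03) = 19370 m³/day.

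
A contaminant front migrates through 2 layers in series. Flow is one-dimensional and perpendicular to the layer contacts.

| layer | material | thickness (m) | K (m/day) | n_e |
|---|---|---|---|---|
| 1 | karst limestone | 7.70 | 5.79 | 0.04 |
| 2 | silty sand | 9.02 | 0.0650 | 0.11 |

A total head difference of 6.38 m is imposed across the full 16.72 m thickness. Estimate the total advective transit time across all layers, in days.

With flow normal to the layers, continuity requires the same specific discharge q through every layer.
Σ(b_i/K_i) = 7.70/5.79 + 9.02/0.0650 = 140.1 d.
q = Δh / Σ(b_i/K_i) = 6.38 / 140.1 = 0.04554 m/day.
In each layer the seepage velocity is v_i = q/n_i, so the layer transit time is t_i = b_i·n_i / q:
  layer 1 (karst limestone): t_1 = 7.70 × 0.04 / 0.04554 = 6.763 d
  layer 2 (silty sand): t_2 = 9.02 × 0.11 / 0.04554 = 21.79 d
Total t = Σ t_i = 28.55 days.

28.6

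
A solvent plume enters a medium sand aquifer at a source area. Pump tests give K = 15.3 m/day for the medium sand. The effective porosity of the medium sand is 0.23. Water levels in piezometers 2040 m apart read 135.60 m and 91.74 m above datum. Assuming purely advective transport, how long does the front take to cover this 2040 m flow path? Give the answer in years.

3.91

Hydraulic gradient i = (135.60 − 91.74) / 2040 = 43.86 / 2040 = 0.02150.
Darcy flux q = K · i = 15.30 × 0.02150 = 0.3289 m/day.
Seepage velocity v = q / n_e = 0.3289 / 0.23 = 1.430 m/day.
Travel time t = L / v = 2040 / 1.430 = 1426 days = 3.905 years.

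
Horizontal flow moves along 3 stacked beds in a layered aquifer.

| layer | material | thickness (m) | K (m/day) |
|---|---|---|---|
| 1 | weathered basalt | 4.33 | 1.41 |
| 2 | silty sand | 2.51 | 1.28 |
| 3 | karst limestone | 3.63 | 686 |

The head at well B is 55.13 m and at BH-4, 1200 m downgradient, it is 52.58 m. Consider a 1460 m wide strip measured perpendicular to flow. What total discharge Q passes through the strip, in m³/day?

7750

Flow is parallel to layering, so each bed carries its own Darcy discharge and the transmissivities add.
Σ(K_i·b_i) = 1.41×4.33 + 1.28×2.51 + 686×3.63 = 2499 m²/day.
Hydraulic gradient i = (55.13 − 52.58) / 1200 = 2.55 / 1200 = 0.002125.
Q = Σ(K_i·b_i) · W · i = 2499 × 1460 × 0.002125 = 7755 m³/day.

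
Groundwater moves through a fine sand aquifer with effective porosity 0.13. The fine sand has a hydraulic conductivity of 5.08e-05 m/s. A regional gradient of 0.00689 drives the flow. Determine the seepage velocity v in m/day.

Convert K: 5.08e-05 m/s × 86400 = 4.389 m/day.
Hydraulic gradient i = 0.00689.
Darcy flux q = K · i = 4.389 × 0.006890 = 0.03024 m/day.
Seepage velocity v = q / n_e = 0.03024 / 0.13 = 0.2326 m/day.

0.233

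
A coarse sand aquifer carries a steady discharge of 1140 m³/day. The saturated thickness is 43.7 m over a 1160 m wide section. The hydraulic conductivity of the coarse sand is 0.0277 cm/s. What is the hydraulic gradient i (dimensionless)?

0.000940

Convert K: 0.0277 cm/s × 864 = 23.93 m/day.
Cross-sectional area A = 1160 × 43.7 = 50692 m².
From Q = K·A·i, i = Q / (K·A) = 1140 / (23.93 × 50692) = 0.0009397.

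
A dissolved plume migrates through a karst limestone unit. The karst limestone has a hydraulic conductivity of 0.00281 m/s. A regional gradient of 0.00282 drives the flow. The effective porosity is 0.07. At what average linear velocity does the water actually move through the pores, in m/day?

9.78

Convert K: 0.00281 m/s × 86400 = 242.8 m/day.
Hydraulic gradient i = 0.00282.
Darcy flux q = K · i = 242.8 × 0.002820 = 0.6847 m/day.
Seepage velocity v = q / n_e = 0.6847 / 0.07 = 9.781 m/day.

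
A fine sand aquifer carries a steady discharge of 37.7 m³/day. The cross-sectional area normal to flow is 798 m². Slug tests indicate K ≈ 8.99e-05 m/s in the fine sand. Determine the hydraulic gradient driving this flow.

Convert K: 8.99e-05 m/s × 86400 = 7.767 m/day.
From Q = K·A·i, i = Q / (K·A) = 37.7 / (7.767 × 798.0) = 0.006082.

0.00608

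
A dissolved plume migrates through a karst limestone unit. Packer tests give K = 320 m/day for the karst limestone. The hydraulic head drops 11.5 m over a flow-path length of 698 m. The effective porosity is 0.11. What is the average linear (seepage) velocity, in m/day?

Hydraulic gradient i = Δh / L = 11.5 / 698 = 0.01648.
Darcy flux q = K · i = 320.0 × 0.01648 = 5.272 m/day.
Seepage velocity v = q / n_e = 5.272 / 0.11 = 47.93 m/day.

47.9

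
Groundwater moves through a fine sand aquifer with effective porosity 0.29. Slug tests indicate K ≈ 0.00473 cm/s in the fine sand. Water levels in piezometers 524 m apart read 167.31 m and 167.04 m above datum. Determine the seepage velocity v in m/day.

Convert K: 0.00473 cm/s × 864 = 4.087 m/day.
Hydraulic gradient i = (167.31 − 167.04) / 524 = 0.27 / 524 = 0.0005153.
Darcy flux q = K · i = 4.087 × 0.0005153 = 0.002106 m/day.
Seepage velocity v = q / n_e = 0.002106 / 0.29 = 0.007261 m/day.

0.00726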